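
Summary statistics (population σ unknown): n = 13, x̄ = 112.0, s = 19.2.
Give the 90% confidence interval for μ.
(102.51, 121.49)

t-interval (σ unknown):
df = n - 1 = 12
t* = 1.782 for 90% confidence

Margin of error = t* · s/√n = 1.782 · 19.2/√13 = 9.49

CI: (102.51, 121.49)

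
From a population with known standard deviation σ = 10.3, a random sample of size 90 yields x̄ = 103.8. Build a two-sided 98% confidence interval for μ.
(101.27, 106.33)

z-interval (σ known):
z* = 2.326 for 98% confidence

Margin of error = z* · σ/√n = 2.326 · 10.3/√90 = 2.53

CI: (103.8 - 2.53, 103.8 + 2.53) = (101.27, 106.33)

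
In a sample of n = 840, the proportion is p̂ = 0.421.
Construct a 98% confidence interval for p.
(0.381, 0.461)

Proportion CI:
SE = √(p̂(1-p̂)/n) = √(0.421 · 0.579 / 840) = 0.01703

z* = 2.326
Margin = z* · SE = 2.326 · 0.01703 = 0.0396

CI: 0.421 ± 0.0396 = (0.381, 0.461)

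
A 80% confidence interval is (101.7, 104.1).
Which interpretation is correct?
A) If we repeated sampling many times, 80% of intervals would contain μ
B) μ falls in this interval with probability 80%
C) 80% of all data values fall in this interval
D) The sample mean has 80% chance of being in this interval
A

A) Correct — this is the frequentist long-run coverage interpretation.
B) Wrong — μ is fixed; the randomness lives in the interval, not in μ.
C) Wrong — a CI is about the parameter μ, not individual data values.
D) Wrong — x̄ is observed and sits in the interval by construction.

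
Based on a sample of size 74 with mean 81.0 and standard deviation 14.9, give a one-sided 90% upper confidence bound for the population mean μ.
μ ≤ 83.24

Upper bound (one-sided):
t* = 1.293 (one-sided for 90%)
Upper bound = x̄ + t* · s/√n = 81.0 + 1.293 · 14.9/√74 = 83.24

We are 90% confident that μ ≤ 83.24.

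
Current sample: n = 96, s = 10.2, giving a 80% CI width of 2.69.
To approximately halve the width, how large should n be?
n ≈ 384

CI width ∝ 1/√n
To reduce width by factor 2, need √n to grow by 2 → need 2² = 4 times as many samples.

Current: n = 96, width = 2.69
New: n = 384, width ≈ 1.34

Width reduced by factor of 2.69/1.34 = 2.01.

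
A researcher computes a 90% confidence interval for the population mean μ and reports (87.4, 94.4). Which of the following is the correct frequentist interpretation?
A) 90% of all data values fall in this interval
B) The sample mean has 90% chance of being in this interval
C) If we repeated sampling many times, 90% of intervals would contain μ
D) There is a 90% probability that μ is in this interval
C

A) Wrong — a CI is about the parameter μ, not individual data values.
B) Wrong — x̄ is observed and sits in the interval by construction.
C) Correct — this is the frequentist long-run coverage interpretation.
D) Wrong — μ is fixed; the randomness lives in the interval, not in μ.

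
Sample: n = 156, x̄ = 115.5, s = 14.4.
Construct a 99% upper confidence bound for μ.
μ ≤ 118.21

Upper bound (one-sided):
t* = 2.351 (one-sided for 99%)
Upper bound = x̄ + t* · s/√n = 115.5 + 2.351 · 14.4/√156 = 118.21

We are 99% confident that μ ≤ 118.21.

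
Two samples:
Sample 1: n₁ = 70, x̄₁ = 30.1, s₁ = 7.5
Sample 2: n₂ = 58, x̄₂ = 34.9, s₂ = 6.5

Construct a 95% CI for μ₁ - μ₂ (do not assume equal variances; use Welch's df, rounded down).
(-7.25, -2.35)

Difference: x̄₁ - x̄₂ = -4.80
SE = √(s₁²/n₁ + s₂²/n₂) = √(7.5²/70 + 6.5²/58) = 1.2377
df = 125.73 → 125 (Welch–Satterthwaite, rounded down)
t* = 1.979

CI: -4.80 ± 1.979 · 1.2377 = -4.80 ± 2.45 = (-7.25, -2.35)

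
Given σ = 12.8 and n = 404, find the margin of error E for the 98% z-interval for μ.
Margin of error = 1.48

Margin of error = z* · σ/√n
= 2.326 · 12.8/√404
= 2.326 · 12.8/20.0998
= 1.48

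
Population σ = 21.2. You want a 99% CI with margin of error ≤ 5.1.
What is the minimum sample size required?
n ≥ 115

For margin E ≤ 5.1:
n ≥ (z* · σ / E)²
n ≥ (2.576 · 21.2 / 5.1)²
n ≥ 114.66

Minimum n = 115 (rounding up)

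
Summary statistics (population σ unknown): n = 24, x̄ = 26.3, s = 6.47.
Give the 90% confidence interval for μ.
(24.04, 28.56)

t-interval (σ unknown):
df = n - 1 = 23
t* = 1.714 for 90% confidence

Margin of error = t* · s/√n = 1.714 · 6.47/√24 = 2.26

CI: (24.04, 28.56)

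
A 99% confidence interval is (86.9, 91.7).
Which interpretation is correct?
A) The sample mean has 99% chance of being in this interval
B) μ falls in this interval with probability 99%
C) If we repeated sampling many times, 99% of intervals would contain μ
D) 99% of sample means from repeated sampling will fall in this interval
C

A) Wrong — x̄ is observed and sits in the interval by construction.
B) Wrong — μ is fixed; the randomness lives in the interval, not in μ.
C) Correct — this is the frequentist long-run coverage interpretation.
D) Wrong — coverage applies to intervals containing μ, not to future x̄ values.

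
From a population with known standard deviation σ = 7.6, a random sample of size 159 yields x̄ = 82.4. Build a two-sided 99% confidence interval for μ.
(80.85, 83.95)

z-interval (σ known):
z* = 2.576 for 99% confidence

Margin of error = z* · σ/√n = 2.576 · 7.6/√159 = 1.55

CI: (82.4 - 1.55, 82.4 + 1.55) = (80.85, 83.95)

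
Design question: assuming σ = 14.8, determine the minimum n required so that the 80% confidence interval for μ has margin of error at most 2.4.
n ≥ 63

For margin E ≤ 2.4:
n ≥ (z* · σ / E)²
n ≥ (1.282 · 14.8 / 2.4)²
n ≥ 62.50

Minimum n = 63 (rounding up)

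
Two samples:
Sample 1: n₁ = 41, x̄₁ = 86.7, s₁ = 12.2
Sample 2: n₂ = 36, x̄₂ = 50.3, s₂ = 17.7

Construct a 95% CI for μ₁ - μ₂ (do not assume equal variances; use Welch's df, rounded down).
(29.38, 43.42)

Difference: x̄₁ - x̄₂ = 36.40
SE = √(s₁²/n₁ + s₂²/n₂) = √(12.2²/41 + 17.7²/36) = 3.5118
df = 61.00 → 61 (Welch–Satterthwaite, rounded down)
t* = 2.000

CI: 36.40 ± 2.000 · 3.5118 = 36.40 ± 7.02 = (29.38, 43.42)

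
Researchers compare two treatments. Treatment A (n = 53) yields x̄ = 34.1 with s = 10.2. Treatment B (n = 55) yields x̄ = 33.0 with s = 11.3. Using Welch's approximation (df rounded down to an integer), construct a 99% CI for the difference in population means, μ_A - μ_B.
(-4.33, 6.53)

Difference: x̄₁ - x̄₂ = 1.10
SE = √(s₁²/n₁ + s₂²/n₂) = √(10.2²/53 + 11.3²/55) = 2.0699
df = 105.56 → 105 (Welch–Satterthwaite, rounded down)
t* = 2.623

CI: 1.10 ± 2.623 · 2.0699 = 1.10 ± 5.43 = (-4.33, 6.53)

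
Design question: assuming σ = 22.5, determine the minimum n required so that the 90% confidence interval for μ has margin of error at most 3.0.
n ≥ 153

For margin E ≤ 3.0:
n ≥ (z* · σ / E)²
n ≥ (1.645 · 22.5 / 3.0)²
n ≥ 152.21

Minimum n = 153 (rounding up)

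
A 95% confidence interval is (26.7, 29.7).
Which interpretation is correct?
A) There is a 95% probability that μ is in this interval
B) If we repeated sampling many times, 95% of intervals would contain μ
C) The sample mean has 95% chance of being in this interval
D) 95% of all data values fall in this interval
B

A) Wrong — μ is fixed; the randomness lives in the interval, not in μ.
B) Correct — this is the frequentist long-run coverage interpretation.
C) Wrong — x̄ is observed and sits in the interval by construction.
D) Wrong — a CI is about the parameter μ, not individual data values.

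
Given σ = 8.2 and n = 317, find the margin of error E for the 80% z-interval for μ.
Margin of error = 0.59

Margin of error = z* · σ/√n
= 1.282 · 8.2/√317
= 1.282 · 8.2/17.8045
= 0.59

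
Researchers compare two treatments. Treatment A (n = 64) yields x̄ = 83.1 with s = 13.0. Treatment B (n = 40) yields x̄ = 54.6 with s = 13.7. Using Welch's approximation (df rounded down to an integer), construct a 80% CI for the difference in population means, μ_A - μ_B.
(25.00, 32.00)

Difference: x̄₁ - x̄₂ = 28.50
SE = √(s₁²/n₁ + s₂²/n₂) = √(13.0²/64 + 13.7²/40) = 2.7079
df = 79.63 → 79 (Welch–Satterthwaite, rounded down)
t* = 1.292

CI: 28.50 ± 1.292 · 2.7079 = 28.50 ± 3.50 = (25.00, 32.00)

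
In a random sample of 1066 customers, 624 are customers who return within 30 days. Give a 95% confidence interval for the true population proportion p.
(0.556, 0.615)

Proportion CI:
p̂ = 624/1066 = 0.58537
SE = √(p̂(1-p̂)/n) = √(0.58537 · 0.41463 / 1066) = 0.01509

z* = 1.960
Margin = z* · SE = 1.960 · 0.01509 = 0.0296

CI: 0.58537 ± 0.0296 = (0.556, 0.615)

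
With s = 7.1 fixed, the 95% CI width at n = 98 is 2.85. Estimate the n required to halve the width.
n ≈ 392

CI width ∝ 1/√n
To reduce width by factor 2, need √n to grow by 2 → need 2² = 4 times as many samples.

Current: n = 98, width = 2.85
New: n = 392, width ≈ 1.41

Width reduced by factor of 2.85/1.41 = 2.02.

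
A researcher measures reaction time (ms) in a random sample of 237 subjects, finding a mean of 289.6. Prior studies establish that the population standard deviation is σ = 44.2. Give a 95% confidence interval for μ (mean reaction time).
(283.97, 295.23)

z-interval (σ known):
z* = 1.960 for 95% confidence

Margin of error = z* · σ/√n = 1.960 · 44.2/√237 = 5.63

CI: (289.6 - 5.63, 289.6 + 5.63) = (283.97, 295.23)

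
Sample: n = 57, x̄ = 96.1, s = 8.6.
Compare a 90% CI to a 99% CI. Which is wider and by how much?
99% CI is wider by 2.27

df = 56
90% CI: t* = 1.673, (94.19, 98.01), width = 2 · t* · s/√n = 3.81
99% CI: t* = 2.667, (93.06, 99.14), width = 2 · t* · s/√n = 6.08

The 99% CI is wider by 6.08 - 3.81 = 2.27.
Higher confidence requires a wider interval.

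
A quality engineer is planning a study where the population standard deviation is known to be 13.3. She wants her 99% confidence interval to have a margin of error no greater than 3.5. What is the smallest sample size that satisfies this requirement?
n ≥ 96

For margin E ≤ 3.5:
n ≥ (z* · σ / E)²
n ≥ (2.576 · 13.3 / 3.5)²
n ≥ 95.82

Minimum n = 96 (rounding up)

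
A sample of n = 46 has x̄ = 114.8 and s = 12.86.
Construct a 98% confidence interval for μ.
(110.23, 119.37)

t-interval (σ unknown):
df = n - 1 = 45
t* = 2.412 for 98% confidence

Margin of error = t* · s/√n = 2.412 · 12.86/√46 = 4.57

CI: (110.23, 119.37)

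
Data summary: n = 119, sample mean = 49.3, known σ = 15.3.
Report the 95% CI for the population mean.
(46.55, 52.05)

z-interval (σ known):
z* = 1.960 for 95% confidence

Margin of error = z* · σ/√n = 1.960 · 15.3/√119 = 2.75

CI: (49.3 - 2.75, 49.3 + 2.75) = (46.55, 52.05)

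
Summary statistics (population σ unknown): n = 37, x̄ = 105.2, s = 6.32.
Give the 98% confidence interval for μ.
(102.67, 107.73)

t-interval (σ unknown):
df = n - 1 = 36
t* = 2.434 for 98% confidence

Margin of error = t* · s/√n = 2.434 · 6.32/√37 = 2.53

CI: (102.67, 107.73)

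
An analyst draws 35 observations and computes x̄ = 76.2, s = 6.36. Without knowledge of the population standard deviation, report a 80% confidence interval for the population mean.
(74.79, 77.61)

t-interval (σ unknown):
df = n - 1 = 34
t* = 1.307 for 80% confidence

Margin of error = t* · s/√n = 1.307 · 6.36/√35 = 1.41

CI: (74.79, 77.61)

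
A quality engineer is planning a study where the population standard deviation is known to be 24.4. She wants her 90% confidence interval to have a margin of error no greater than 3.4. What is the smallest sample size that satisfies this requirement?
n ≥ 140

For margin E ≤ 3.4:
n ≥ (z* · σ / E)²
n ≥ (1.645 · 24.4 / 3.4)²
n ≥ 139.36

Minimum n = 140 (rounding up)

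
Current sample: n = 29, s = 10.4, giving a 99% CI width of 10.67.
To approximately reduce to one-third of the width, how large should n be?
n ≈ 261

CI width ∝ 1/√n
To reduce width by factor 3, need √n to grow by 3 → need 3² = 9 times as many samples.

Current: n = 29, width = 10.67
New: n = 261, width ≈ 3.34

Width reduced by factor of 10.67/3.34 = 3.19.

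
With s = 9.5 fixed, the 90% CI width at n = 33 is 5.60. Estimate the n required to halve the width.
n ≈ 132

CI width ∝ 1/√n
To reduce width by factor 2, need √n to grow by 2 → need 2² = 4 times as many samples.

Current: n = 33, width = 5.60
New: n = 132, width ≈ 2.74

Width reduced by factor of 5.60/2.74 = 2.04.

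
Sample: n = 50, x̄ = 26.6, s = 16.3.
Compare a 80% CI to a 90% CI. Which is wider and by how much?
90% CI is wider by 1.74

df = 49
80% CI: t* = 1.299, (23.61, 29.59), width = 2 · t* · s/√n = 5.99
90% CI: t* = 1.677, (22.73, 30.47), width = 2 · t* · s/√n = 7.73

The 90% CI is wider by 7.73 - 5.99 = 1.74.
Higher confidence requires a wider interval.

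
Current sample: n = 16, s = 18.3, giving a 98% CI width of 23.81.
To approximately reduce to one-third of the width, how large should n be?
n ≈ 144

CI width ∝ 1/√n
To reduce width by factor 3, need √n to grow by 3 → need 3² = 9 times as many samples.

Current: n = 16, width = 23.81
New: n = 144, width ≈ 7.18

Width reduced by factor of 23.81/7.18 = 3.32.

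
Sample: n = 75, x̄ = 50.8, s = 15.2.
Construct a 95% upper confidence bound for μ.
μ ≤ 53.72

Upper bound (one-sided):
t* = 1.666 (one-sided for 95%)
Upper bound = x̄ + t* · s/√n = 50.8 + 1.666 · 15.2/√75 = 53.72

We are 95% confident that μ ≤ 53.72.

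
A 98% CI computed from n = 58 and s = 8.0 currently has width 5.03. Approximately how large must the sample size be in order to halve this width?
n ≈ 232

CI width ∝ 1/√n
To reduce width by factor 2, need √n to grow by 2 → need 2² = 4 times as many samples.

Current: n = 58, width = 5.03
New: n = 232, width ≈ 2.46

Width reduced by factor of 5.03/2.46 = 2.04.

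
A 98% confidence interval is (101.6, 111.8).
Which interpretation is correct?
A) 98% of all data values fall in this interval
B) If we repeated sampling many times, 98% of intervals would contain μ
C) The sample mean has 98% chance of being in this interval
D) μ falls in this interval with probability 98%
B

A) Wrong — a CI is about the parameter μ, not individual data values.
B) Correct — this is the frequentist long-run coverage interpretation.
C) Wrong — x̄ is observed and sits in the interval by construction.
D) Wrong — μ is fixed; the randomness lives in the interval, not in μ.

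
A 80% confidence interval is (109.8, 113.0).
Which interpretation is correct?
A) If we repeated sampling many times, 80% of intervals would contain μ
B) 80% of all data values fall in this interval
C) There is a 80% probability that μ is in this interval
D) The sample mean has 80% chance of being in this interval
A

A) Correct — this is the frequentist long-run coverage interpretation.
B) Wrong — a CI is about the parameter μ, not individual data values.
C) Wrong — μ is fixed; the randomness lives in the interval, not in μ.
D) Wrong — x̄ is observed and sits in the interval by construction.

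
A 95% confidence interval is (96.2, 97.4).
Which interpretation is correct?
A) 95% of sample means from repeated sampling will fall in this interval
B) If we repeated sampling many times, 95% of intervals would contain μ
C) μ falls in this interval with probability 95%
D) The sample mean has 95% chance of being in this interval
B

A) Wrong — coverage applies to intervals containing μ, not to future x̄ values.
B) Correct — this is the frequentist long-run coverage interpretation.
C) Wrong — μ is fixed; the randomness lives in the interval, not in μ.
D) Wrong — x̄ is observed and sits in the interval by construction.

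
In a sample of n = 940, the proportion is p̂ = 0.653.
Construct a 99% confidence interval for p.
(0.613, 0.693)

Proportion CI:
SE = √(p̂(1-p̂)/n) = √(0.653 · 0.347 / 940) = 0.01553

z* = 2.576
Margin = z* · SE = 2.576 · 0.01553 = 0.0400

CI: 0.653 ± 0.0400 = (0.613, 0.693)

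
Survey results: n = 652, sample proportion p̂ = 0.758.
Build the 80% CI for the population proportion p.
(0.736, 0.780)

Proportion CI:
SE = √(p̂(1-p̂)/n) = √(0.758 · 0.242 / 652) = 0.01677

z* = 1.282
Margin = z* · SE = 1.282 · 0.01677 = 0.0215

CI: 0.758 ± 0.0215 = (0.736, 0.780)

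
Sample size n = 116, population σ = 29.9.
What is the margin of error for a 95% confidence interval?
Margin of error = 5.44

Margin of error = z* · σ/√n
= 1.960 · 29.9/√116
= 1.960 · 29.9/10.7703
= 5.44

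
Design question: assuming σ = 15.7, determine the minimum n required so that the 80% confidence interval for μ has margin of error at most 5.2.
n ≥ 15

For margin E ≤ 5.2:
n ≥ (z* · σ / E)²
n ≥ (1.282 · 15.7 / 5.2)²
n ≥ 14.98

Minimum n = 15 (rounding up)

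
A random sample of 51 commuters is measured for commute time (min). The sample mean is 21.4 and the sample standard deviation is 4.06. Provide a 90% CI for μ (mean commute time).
(20.45, 22.35)

t-interval (σ unknown):
df = n - 1 = 50
t* = 1.676 for 90% confidence

Margin of error = t* · s/√n = 1.676 · 4.06/√51 = 0.95

CI: (20.45, 22.35)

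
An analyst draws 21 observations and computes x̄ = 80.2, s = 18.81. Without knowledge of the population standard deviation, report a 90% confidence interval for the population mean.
(73.12, 87.28)

t-interval (σ unknown):
df = n - 1 = 20
t* = 1.725 for 90% confidence

Margin of error = t* · s/√n = 1.725 · 18.81/√21 = 7.08

CI: (73.12, 87.28)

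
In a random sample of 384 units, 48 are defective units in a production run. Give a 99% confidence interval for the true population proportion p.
(0.082, 0.168)

Proportion CI:
p̂ = 48/384 = 0.12500
SE = √(p̂(1-p̂)/n) = √(0.12500 · 0.87500 / 384) = 0.01688

z* = 2.576
Margin = z* · SE = 2.576 · 0.01688 = 0.0435

CI: 0.12500 ± 0.0435 = (0.082, 0.168)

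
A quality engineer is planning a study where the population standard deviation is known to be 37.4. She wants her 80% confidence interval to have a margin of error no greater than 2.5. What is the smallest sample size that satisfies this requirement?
n ≥ 368

For margin E ≤ 2.5:
n ≥ (z* · σ / E)²
n ≥ (1.282 · 37.4 / 2.5)²
n ≥ 367.82

Minimum n = 368 (rounding up)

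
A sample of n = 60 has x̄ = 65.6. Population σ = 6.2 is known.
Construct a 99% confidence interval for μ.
(63.54, 67.66)

z-interval (σ known):
z* = 2.576 for 99% confidence

Margin of error = z* · σ/√n = 2.576 · 6.2/√60 = 2.06

CI: (65.6 - 2.06, 65.6 + 2.06) = (63.54, 67.66)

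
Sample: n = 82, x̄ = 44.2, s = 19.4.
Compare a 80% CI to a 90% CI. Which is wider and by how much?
90% CI is wider by 1.59

df = 81
80% CI: t* = 1.292, (41.43, 46.97), width = 2 · t* · s/√n = 5.54
90% CI: t* = 1.664, (40.64, 47.76), width = 2 · t* · s/√n = 7.13

The 90% CI is wider by 7.13 - 5.54 = 1.59.
Higher confidence requires a wider interval.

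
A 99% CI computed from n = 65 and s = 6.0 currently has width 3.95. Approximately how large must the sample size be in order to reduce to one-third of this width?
n ≈ 585

CI width ∝ 1/√n
To reduce width by factor 3, need √n to grow by 3 → need 3² = 9 times as many samples.

Current: n = 65, width = 3.95
New: n = 585, width ≈ 1.28

Width reduced by factor of 3.95/1.28 = 3.09.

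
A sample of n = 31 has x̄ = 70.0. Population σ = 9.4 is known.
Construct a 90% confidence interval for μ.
(67.22, 72.78)

z-interval (σ known):
z* = 1.645 for 90% confidence

Margin of error = z* · σ/√n = 1.645 · 9.4/√31 = 2.78

CI: (70.0 - 2.78, 70.0 + 2.78) = (67.22, 72.78)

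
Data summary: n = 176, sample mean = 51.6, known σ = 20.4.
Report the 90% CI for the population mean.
(49.07, 54.13)

z-interval (σ known):
z* = 1.645 for 90% confidence

Margin of error = z* · σ/√n = 1.645 · 20.4/√176 = 2.53

CI: (51.6 - 2.53, 51.6 + 2.53) = (49.07, 54.13)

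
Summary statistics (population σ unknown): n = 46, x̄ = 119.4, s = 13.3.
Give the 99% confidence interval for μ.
(114.12, 124.68)

t-interval (σ unknown):
df = n - 1 = 45
t* = 2.690 for 99% confidence

Margin of error = t* · s/√n = 2.690 · 13.3/√46 = 5.28

CI: (114.12, 124.68)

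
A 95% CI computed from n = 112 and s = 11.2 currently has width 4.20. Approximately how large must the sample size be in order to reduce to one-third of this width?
n ≈ 1008

CI width ∝ 1/√n
To reduce width by factor 3, need √n to grow by 3 → need 3² = 9 times as many samples.

Current: n = 112, width = 4.20
New: n = 1008, width ≈ 1.38

Width reduced by factor of 4.20/1.38 = 3.04.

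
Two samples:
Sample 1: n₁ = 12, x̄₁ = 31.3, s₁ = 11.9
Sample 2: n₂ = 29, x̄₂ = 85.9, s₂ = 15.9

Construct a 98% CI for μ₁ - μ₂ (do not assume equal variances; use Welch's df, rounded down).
(-65.80, -43.40)

Difference: x̄₁ - x̄₂ = -54.60
SE = √(s₁²/n₁ + s₂²/n₂) = √(11.9²/12 + 15.9²/29) = 4.5297
df = 27.38 → 27 (Welch–Satterthwaite, rounded down)
t* = 2.473

CI: -54.60 ± 2.473 · 4.5297 = -54.60 ± 11.20 = (-65.80, -43.40)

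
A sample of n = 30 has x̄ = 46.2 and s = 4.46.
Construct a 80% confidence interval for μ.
(45.13, 47.27)

t-interval (σ unknown):
df = n - 1 = 29
t* = 1.311 for 80% confidence

Margin of error = t* · s/√n = 1.311 · 4.46/√30 = 1.07

CI: (45.13, 47.27)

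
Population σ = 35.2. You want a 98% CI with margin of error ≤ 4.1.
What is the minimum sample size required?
n ≥ 399

For margin E ≤ 4.1:
n ≥ (z* · σ / E)²
n ≥ (2.326 · 35.2 / 4.1)²
n ≥ 398.78

Minimum n = 399 (rounding up)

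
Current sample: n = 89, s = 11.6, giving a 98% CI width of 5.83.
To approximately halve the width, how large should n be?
n ≈ 356

CI width ∝ 1/√n
To reduce width by factor 2, need √n to grow by 2 → need 2² = 4 times as many samples.

Current: n = 89, width = 5.83
New: n = 356, width ≈ 2.87

Width reduced by factor of 5.83/2.87 = 2.03.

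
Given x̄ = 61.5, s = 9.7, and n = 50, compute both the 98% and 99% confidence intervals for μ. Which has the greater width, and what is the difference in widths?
99% CI is wider by 0.75

df = 49
98% CI: t* = 2.405, (58.20, 64.80), width = 2 · t* · s/√n = 6.60
99% CI: t* = 2.680, (57.82, 65.18), width = 2 · t* · s/√n = 7.35

The 99% CI is wider by 7.35 - 6.60 = 0.75.
Higher confidence requires a wider interval.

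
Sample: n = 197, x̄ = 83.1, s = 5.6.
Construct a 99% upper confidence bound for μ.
μ ≤ 84.04

Upper bound (one-sided):
t* = 2.346 (one-sided for 99%)
Upper bound = x̄ + t* · s/√n = 83.1 + 2.346 · 5.6/√197 = 84.04

We are 99% confident that μ ≤ 84.04.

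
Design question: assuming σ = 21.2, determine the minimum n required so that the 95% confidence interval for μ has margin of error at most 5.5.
n ≥ 58

For margin E ≤ 5.5:
n ≥ (z* · σ / E)²
n ≥ (1.960 · 21.2 / 5.5)²
n ≥ 57.08

Minimum n = 58 (rounding up)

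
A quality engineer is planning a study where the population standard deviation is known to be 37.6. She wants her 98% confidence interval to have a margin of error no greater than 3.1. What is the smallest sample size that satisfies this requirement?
n ≥ 796

For margin E ≤ 3.1:
n ≥ (z* · σ / E)²
n ≥ (2.326 · 37.6 / 3.1)²
n ≥ 795.92

Minimum n = 796 (rounding up)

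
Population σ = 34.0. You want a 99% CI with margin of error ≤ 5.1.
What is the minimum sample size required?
n ≥ 295

For margin E ≤ 5.1:
n ≥ (z* · σ / E)²
n ≥ (2.576 · 34.0 / 5.1)²
n ≥ 294.92

Minimum n = 295 (rounding up)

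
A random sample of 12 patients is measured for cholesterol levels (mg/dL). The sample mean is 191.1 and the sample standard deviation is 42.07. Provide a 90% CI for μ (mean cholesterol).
(169.29, 212.91)

t-interval (σ unknown):
df = n - 1 = 11
t* = 1.796 for 90% confidence

Margin of error = t* · s/√n = 1.796 · 42.07/√12 = 21.81

CI: (169.29, 212.91)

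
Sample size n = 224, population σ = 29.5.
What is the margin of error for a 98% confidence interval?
Margin of error = 4.58

Margin of error = z* · σ/√n
= 2.326 · 29.5/√224
= 2.326 · 29.5/14.9666
= 4.58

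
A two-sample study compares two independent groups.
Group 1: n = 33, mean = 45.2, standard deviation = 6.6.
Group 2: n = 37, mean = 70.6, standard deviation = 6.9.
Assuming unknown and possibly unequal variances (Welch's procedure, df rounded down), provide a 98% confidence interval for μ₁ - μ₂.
(-29.25, -21.55)

Difference: x̄₁ - x̄₂ = -25.40
SE = √(s₁²/n₁ + s₂²/n₂) = √(6.6²/33 + 6.9²/37) = 1.6145
df = 67.65 → 67 (Welch–Satterthwaite, rounded down)
t* = 2.383

CI: -25.40 ± 2.383 · 1.6145 = -25.40 ± 3.85 = (-29.25, -21.55)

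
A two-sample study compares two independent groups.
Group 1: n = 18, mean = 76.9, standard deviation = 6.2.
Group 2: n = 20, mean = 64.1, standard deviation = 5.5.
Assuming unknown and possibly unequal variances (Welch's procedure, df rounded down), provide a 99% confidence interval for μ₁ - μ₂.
(7.59, 18.01)

Difference: x̄₁ - x̄₂ = 12.80
SE = √(s₁²/n₁ + s₂²/n₂) = √(6.2²/18 + 5.5²/20) = 1.9100
df = 34.24 → 34 (Welch–Satterthwaite, rounded down)
t* = 2.728

CI: 12.80 ± 2.728 · 1.9100 = 12.80 ± 5.21 = (7.59, 18.01)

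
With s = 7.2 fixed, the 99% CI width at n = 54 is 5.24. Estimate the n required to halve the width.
n ≈ 216

CI width ∝ 1/√n
To reduce width by factor 2, need √n to grow by 2 → need 2² = 4 times as many samples.

Current: n = 54, width = 5.24
New: n = 216, width ≈ 2.55

Width reduced by factor of 5.24/2.55 = 2.05.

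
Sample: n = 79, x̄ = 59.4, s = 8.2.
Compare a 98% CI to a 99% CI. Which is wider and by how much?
99% CI is wider by 0.49

df = 78
98% CI: t* = 2.375, (57.21, 61.59), width = 2 · t* · s/√n = 4.38
99% CI: t* = 2.640, (56.96, 61.84), width = 2 · t* · s/√n = 4.87

The 99% CI is wider by 4.87 - 4.38 = 0.49.
Higher confidence requires a wider interval.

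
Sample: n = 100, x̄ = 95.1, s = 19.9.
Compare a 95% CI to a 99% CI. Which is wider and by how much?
99% CI is wider by 2.55

df = 99
95% CI: t* = 1.984, (91.15, 99.05), width = 2 · t* · s/√n = 7.90
99% CI: t* = 2.626, (89.87, 100.33), width = 2 · t* · s/√n = 10.45

The 99% CI is wider by 10.45 - 7.90 = 2.55.
Higher confidence requires a wider interval.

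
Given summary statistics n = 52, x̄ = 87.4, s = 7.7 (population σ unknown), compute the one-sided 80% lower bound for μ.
μ ≥ 86.49

Lower bound (one-sided):
t* = 0.849 (one-sided for 80%)
Lower bound = x̄ - t* · s/√n = 87.4 - 0.849 · 7.7/√52 = 86.49

We are 80% confident that μ ≥ 86.49.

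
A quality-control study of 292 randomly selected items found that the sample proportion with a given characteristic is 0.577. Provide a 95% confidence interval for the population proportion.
(0.520, 0.634)

Proportion CI:
SE = √(p̂(1-p̂)/n) = √(0.577 · 0.423 / 292) = 0.02891

z* = 1.960
Margin = z* · SE = 1.960 · 0.02891 = 0.0567

CI: 0.577 ± 0.0567 = (0.520, 0.634)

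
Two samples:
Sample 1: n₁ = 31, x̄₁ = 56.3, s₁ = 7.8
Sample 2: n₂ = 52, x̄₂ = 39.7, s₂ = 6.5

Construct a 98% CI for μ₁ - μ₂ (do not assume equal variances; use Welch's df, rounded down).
(12.61, 20.59)

Difference: x̄₁ - x̄₂ = 16.60
SE = √(s₁²/n₁ + s₂²/n₂) = √(7.8²/31 + 6.5²/52) = 1.6659
df = 54.49 → 54 (Welch–Satterthwaite, rounded down)
t* = 2.397

CI: 16.60 ± 2.397 · 1.6659 = 16.60 ± 3.99 = (12.61, 20.59)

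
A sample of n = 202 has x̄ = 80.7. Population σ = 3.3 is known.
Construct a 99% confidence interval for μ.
(80.10, 81.30)

z-interval (σ known):
z* = 2.576 for 99% confidence

Margin of error = z* · σ/√n = 2.576 · 3.3/√202 = 0.60

CI: (80.7 - 0.60, 80.7 + 0.60) = (80.10, 81.30)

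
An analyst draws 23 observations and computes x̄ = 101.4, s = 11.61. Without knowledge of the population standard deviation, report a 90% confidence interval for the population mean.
(97.24, 105.56)

t-interval (σ unknown):
df = n - 1 = 22
t* = 1.717 for 90% confidence

Margin of error = t* · s/√n = 1.717 · 11.61/√23 = 4.16

CI: (97.24, 105.56)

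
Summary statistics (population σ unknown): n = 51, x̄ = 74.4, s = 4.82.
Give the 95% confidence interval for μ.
(73.04, 75.76)

t-interval (σ unknown):
df = n - 1 = 50
t* = 2.009 for 95% confidence

Margin of error = t* · s/√n = 2.009 · 4.82/√51 = 1.36

CI: (73.04, 75.76)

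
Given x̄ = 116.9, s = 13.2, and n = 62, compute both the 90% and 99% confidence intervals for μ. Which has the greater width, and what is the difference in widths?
99% CI is wider by 3.32

df = 61
90% CI: t* = 1.670, (114.10, 119.70), width = 2 · t* · s/√n = 5.60
99% CI: t* = 2.659, (112.44, 121.36), width = 2 · t* · s/√n = 8.92

The 99% CI is wider by 8.92 - 5.60 = 3.32.
Higher confidence requires a wider interval.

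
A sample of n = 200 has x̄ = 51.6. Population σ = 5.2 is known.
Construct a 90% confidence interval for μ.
(51.00, 52.20)

z-interval (σ known):
z* = 1.645 for 90% confidence

Margin of error = z* · σ/√n = 1.645 · 5.2/√200 = 0.60

CI: (51.6 - 0.60, 51.6 + 0.60) = (51.00, 52.20)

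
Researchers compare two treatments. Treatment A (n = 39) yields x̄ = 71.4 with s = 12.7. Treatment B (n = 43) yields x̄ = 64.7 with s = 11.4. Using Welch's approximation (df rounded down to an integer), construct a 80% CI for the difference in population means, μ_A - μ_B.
(3.24, 10.16)

Difference: x̄₁ - x̄₂ = 6.70
SE = √(s₁²/n₁ + s₂²/n₂) = √(12.7²/39 + 11.4²/43) = 2.6754
df = 76.75 → 76 (Welch–Satterthwaite, rounded down)
t* = 1.293

CI: 6.70 ± 1.293 · 2.6754 = 6.70 ± 3.46 = (3.24, 10.16)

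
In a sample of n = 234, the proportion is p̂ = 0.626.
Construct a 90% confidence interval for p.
(0.574, 0.678)

Proportion CI:
SE = √(p̂(1-p̂)/n) = √(0.626 · 0.374 / 234) = 0.03163

z* = 1.645
Margin = z* · SE = 1.645 · 0.03163 = 0.0520

CI: 0.626 ± 0.0520 = (0.574, 0.678)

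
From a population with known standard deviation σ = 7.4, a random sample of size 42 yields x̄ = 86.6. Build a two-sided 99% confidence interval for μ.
(83.66, 89.54)

z-interval (σ known):
z* = 2.576 for 99% confidence

Margin of error = z* · σ/√n = 2.576 · 7.4/√42 = 2.94

CI: (86.6 - 2.94, 86.6 + 2.94) = (83.66, 89.54)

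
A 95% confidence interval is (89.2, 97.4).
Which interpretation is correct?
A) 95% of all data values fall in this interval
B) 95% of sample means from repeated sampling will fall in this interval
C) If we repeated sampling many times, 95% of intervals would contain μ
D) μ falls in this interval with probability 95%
C

A) Wrong — a CI is about the parameter μ, not individual data values.
B) Wrong — coverage applies to intervals containing μ, not to future x̄ values.
C) Correct — this is the frequentist long-run coverage interpretation.
D) Wrong — μ is fixed; the randomness lives in the interval, not in μ.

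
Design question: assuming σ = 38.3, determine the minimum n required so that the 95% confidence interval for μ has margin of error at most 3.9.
n ≥ 371

For margin E ≤ 3.9:
n ≥ (z* · σ / E)²
n ≥ (1.960 · 38.3 / 3.9)²
n ≥ 370.49

Minimum n = 371 (rounding up)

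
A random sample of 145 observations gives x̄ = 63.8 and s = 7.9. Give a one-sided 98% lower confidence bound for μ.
μ ≥ 62.44

Lower bound (one-sided):
t* = 2.073 (one-sided for 98%)
Lower bound = x̄ - t* · s/√n = 63.8 - 2.073 · 7.9/√145 = 62.44

We are 98% confident that μ ≥ 62.44.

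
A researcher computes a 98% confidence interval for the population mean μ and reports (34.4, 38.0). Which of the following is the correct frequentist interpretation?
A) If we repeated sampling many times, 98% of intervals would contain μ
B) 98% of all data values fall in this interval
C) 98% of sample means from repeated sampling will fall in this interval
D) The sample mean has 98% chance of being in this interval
A

A) Correct — this is the frequentist long-run coverage interpretation.
B) Wrong — a CI is about the parameter μ, not individual data values.
C) Wrong — coverage applies to intervals containing μ, not to future x̄ values.
D) Wrong — x̄ is observed and sits in the interval by construction.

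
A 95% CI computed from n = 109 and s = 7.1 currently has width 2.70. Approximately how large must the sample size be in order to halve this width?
n ≈ 436

CI width ∝ 1/√n
To reduce width by factor 2, need √n to grow by 2 → need 2² = 4 times as many samples.

Current: n = 109, width = 2.70
New: n = 436, width ≈ 1.34

Width reduced by factor of 2.70/1.34 = 2.01.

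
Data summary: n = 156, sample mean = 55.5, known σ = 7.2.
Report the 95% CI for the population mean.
(54.37, 56.63)

z-interval (σ known):
z* = 1.960 for 95% confidence

Margin of error = z* · σ/√n = 1.960 · 7.2/√156 = 1.13

CI: (55.5 - 1.13, 55.5 + 1.13) = (54.37, 56.63)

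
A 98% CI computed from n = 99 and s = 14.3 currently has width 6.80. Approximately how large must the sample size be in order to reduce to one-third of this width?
n ≈ 891

CI width ∝ 1/√n
To reduce width by factor 3, need √n to grow by 3 → need 3² = 9 times as many samples.

Current: n = 99, width = 6.80
New: n = 891, width ≈ 2.23

Width reduced by factor of 6.80/2.23 = 3.05.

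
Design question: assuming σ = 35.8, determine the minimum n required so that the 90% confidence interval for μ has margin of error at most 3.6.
n ≥ 268

For margin E ≤ 3.6:
n ≥ (z* · σ / E)²
n ≥ (1.645 · 35.8 / 3.6)²
n ≥ 267.60

Minimum n = 268 (rounding up)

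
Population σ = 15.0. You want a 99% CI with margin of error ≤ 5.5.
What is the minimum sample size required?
n ≥ 50

For margin E ≤ 5.5:
n ≥ (z* · σ / E)²
n ≥ (2.576 · 15.0 / 5.5)²
n ≥ 49.36

Minimum n = 50 (rounding up)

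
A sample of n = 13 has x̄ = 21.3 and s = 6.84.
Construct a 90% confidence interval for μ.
(17.92, 24.68)

t-interval (σ unknown):
df = n - 1 = 12
t* = 1.782 for 90% confidence

Margin of error = t* · s/√n = 1.782 · 6.84/√13 = 3.38

CI: (17.92, 24.68)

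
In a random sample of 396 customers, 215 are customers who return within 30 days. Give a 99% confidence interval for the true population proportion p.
(0.478, 0.607)

Proportion CI:
p̂ = 215/396 = 0.54293
SE = √(p̂(1-p̂)/n) = √(0.54293 · 0.45707 / 396) = 0.02503

z* = 2.576
Margin = z* · SE = 2.576 · 0.02503 = 0.0645

CI: 0.54293 ± 0.0645 = (0.478, 0.607)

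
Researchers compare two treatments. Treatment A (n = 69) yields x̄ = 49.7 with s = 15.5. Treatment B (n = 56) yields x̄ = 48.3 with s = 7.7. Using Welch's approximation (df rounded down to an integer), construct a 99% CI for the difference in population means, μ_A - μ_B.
(-4.19, 6.99)

Difference: x̄₁ - x̄₂ = 1.40
SE = √(s₁²/n₁ + s₂²/n₂) = √(15.5²/69 + 7.7²/56) = 2.1309
df = 103.78 → 103 (Welch–Satterthwaite, rounded down)
t* = 2.624

CI: 1.40 ± 2.624 · 2.1309 = 1.40 ± 5.59 = (-4.19, 6.99)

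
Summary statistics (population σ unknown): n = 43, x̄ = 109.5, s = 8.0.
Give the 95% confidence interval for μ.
(107.04, 111.96)

t-interval (σ unknown):
df = n - 1 = 42
t* = 2.018 for 95% confidence

Margin of error = t* · s/√n = 2.018 · 8.0/√43 = 2.46

CI: (107.04, 111.96)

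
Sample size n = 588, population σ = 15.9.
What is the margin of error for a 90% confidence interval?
Margin of error = 1.08

Margin of error = z* · σ/√n
= 1.645 · 15.9/√588
= 1.645 · 15.9/24.2487
= 1.08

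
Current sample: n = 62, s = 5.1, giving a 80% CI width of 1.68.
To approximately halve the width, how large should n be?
n ≈ 248

CI width ∝ 1/√n
To reduce width by factor 2, need √n to grow by 2 → need 2² = 4 times as many samples.

Current: n = 62, width = 1.68
New: n = 248, width ≈ 0.83

Width reduced by factor of 1.68/0.83 = 2.02.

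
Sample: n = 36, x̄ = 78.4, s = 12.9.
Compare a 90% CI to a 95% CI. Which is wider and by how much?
95% CI is wider by 1.46

df = 35
90% CI: t* = 1.690, (74.77, 82.03), width = 2 · t* · s/√n = 7.27
95% CI: t* = 2.030, (74.04, 82.76), width = 2 · t* · s/√n = 8.73

The 95% CI is wider by 8.73 - 7.27 = 1.46.
Higher confidence requires a wider interval.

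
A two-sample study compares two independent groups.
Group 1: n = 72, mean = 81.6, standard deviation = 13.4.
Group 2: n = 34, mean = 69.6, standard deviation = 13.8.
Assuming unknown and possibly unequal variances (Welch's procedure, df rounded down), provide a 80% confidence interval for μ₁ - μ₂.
(8.32, 15.68)

Difference: x̄₁ - x̄₂ = 12.00
SE = √(s₁²/n₁ + s₂²/n₂) = √(13.4²/72 + 13.8²/34) = 2.8452
df = 63.11 → 63 (Welch–Satterthwaite, rounded down)
t* = 1.295

CI: 12.00 ± 1.295 · 2.8452 = 12.00 ± 3.68 = (8.32, 15.68)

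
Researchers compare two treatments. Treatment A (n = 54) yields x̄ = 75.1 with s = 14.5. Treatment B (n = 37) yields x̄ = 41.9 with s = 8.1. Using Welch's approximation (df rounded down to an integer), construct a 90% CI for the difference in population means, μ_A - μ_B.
(29.24, 37.16)

Difference: x̄₁ - x̄₂ = 33.20
SE = √(s₁²/n₁ + s₂²/n₂) = √(14.5²/54 + 8.1²/37) = 2.3805
df = 86.01 → 86 (Welch–Satterthwaite, rounded down)
t* = 1.663

CI: 33.20 ± 1.663 · 2.3805 = 33.20 ± 3.96 = (29.24, 37.16)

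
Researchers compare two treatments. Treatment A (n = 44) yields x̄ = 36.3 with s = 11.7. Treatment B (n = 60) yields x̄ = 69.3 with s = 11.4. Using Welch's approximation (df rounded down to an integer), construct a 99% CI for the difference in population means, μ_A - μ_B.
(-39.04, -26.96)

Difference: x̄₁ - x̄₂ = -33.00
SE = √(s₁²/n₁ + s₂²/n₂) = √(11.7²/44 + 11.4²/60) = 2.2972
df = 91.42 → 91 (Welch–Satterthwaite, rounded down)
t* = 2.631

CI: -33.00 ± 2.631 · 2.2972 = -33.00 ± 6.04 = (-39.04, -26.96)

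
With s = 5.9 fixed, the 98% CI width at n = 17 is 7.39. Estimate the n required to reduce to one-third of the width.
n ≈ 153

CI width ∝ 1/√n
To reduce width by factor 3, need √n to grow by 3 → need 3² = 9 times as many samples.

Current: n = 17, width = 7.39
New: n = 153, width ≈ 2.24

Width reduced by factor of 7.39/2.24 = 3.30.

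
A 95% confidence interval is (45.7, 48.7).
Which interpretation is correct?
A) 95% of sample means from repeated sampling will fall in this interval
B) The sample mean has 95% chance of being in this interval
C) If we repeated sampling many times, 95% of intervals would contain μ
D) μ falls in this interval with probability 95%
C

A) Wrong — coverage applies to intervals containing μ, not to future x̄ values.
B) Wrong — x̄ is observed and sits in the interval by construction.
C) Correct — this is the frequentist long-run coverage interpretation.
D) Wrong — μ is fixed; the randomness lives in the interval, not in μ.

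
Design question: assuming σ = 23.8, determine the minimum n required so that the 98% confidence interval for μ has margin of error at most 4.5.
n ≥ 152

For margin E ≤ 4.5:
n ≥ (z* · σ / E)²
n ≥ (2.326 · 23.8 / 4.5)²
n ≥ 151.34

Minimum n = 152 (rounding up)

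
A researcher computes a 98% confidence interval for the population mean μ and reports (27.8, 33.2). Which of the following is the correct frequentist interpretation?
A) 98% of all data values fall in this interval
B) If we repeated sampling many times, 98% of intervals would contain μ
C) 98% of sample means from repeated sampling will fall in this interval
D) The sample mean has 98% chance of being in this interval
B

A) Wrong — a CI is about the parameter μ, not individual data values.
B) Correct — this is the frequentist long-run coverage interpretation.
C) Wrong — coverage applies to intervals containing μ, not to future x̄ values.
D) Wrong — x̄ is observed and sits in the interval by construction.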